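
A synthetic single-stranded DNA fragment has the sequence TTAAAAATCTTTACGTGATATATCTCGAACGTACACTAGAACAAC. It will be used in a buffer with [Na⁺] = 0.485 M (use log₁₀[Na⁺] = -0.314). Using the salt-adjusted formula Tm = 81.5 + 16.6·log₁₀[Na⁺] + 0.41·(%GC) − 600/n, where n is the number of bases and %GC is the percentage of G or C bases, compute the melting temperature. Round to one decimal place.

Length n = 45. C=9, T=13, G=5, A=18
G+C = 14, so %GC = 14/45 × 100 = 31.111%
Salt term: 16.6 × (-0.314) = -5.212
GC term: 0.41 × 31.111 = 12.756; length term: −600/45 = −13.333
Tm = 81.5 + (-5.212) + 12.756 − 13.333 = 75.711 → 75.7°C

75.7°C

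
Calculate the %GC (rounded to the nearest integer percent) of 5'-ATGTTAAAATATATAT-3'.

Base counts: T=7, A=8, C=0, G=1
G+C = 1 + 0 = 1 out of 16 bases
%GC = 1/16 × 100 = 6.25% ≈ 6%

6%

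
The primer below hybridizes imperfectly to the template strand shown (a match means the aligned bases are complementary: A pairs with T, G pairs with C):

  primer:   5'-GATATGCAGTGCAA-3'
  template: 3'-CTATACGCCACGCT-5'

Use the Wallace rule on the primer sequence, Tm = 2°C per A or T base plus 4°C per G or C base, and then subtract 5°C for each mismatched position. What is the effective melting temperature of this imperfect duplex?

Primer base counts: A=5, T=3, G=4, C=2 → A+T=8, G+C=6
Perfect-match Tm = 2(8) + 4(6) = 16 + 24 = 40°C
Mismatches (positions where the bases are not complementary): 2 (at positions 8, 13)
Effective Tm = 40 − 2×5 = 40 − 10 = 30°C

30°C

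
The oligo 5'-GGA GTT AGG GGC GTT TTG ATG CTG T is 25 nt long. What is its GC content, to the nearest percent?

52%

Counting bases: T=9, G=11, A=3, C=2
G+C = 11 + 2 = 13 out of 25 bases
%GC = 13/25 × 100 = 52% ≈ 52%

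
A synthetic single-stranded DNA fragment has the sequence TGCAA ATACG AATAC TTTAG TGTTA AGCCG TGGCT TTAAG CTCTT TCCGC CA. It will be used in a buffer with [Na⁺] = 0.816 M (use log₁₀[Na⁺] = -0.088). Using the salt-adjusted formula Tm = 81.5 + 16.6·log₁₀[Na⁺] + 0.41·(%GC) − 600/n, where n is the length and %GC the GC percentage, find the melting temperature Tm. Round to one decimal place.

85.8°C

Length n = 52. Counting bases: T=17, A=13, C=12, G=10
G+C = 22, so %GC = 22/52 × 100 = 42.308%
Salt term: 16.6 × (-0.088) = -1.461
GC term: 0.41 × 42.308 = 17.346; length term: −600/52 = −11.538
Tm = 81.5 + (-1.461) + 17.346 − 11.538 = 85.847 → 85.8°C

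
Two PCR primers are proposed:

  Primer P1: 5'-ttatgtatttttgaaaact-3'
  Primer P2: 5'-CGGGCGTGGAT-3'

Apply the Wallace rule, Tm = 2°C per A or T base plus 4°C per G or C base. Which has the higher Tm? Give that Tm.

Primer P1: A+T=16, G+C=3 → Tm = 2(16)+4(3) = 44°C
Primer P2: A+T=3, G+C=8 → Tm = 2(3)+4(8) = 38°C
44°C vs 38°C → primer P1 is higher.

Primer P1, 44°C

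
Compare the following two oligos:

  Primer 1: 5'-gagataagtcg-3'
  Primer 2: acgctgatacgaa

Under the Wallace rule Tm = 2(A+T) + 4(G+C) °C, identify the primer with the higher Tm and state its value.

Primer 1: A+T=6, G+C=5 → Tm = 2(6)+4(5) = 32°C
Primer 2: A+T=7, G+C=6 → Tm = 2(7)+4(6) = 38°C
32°C vs 38°C → primer 2 is higher.

Primer 2, 38°C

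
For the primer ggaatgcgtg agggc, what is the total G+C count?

Scanning the sequence gives T=2, G=8, C=2, A=3.
Total G or C: 8 + 2 = 10

10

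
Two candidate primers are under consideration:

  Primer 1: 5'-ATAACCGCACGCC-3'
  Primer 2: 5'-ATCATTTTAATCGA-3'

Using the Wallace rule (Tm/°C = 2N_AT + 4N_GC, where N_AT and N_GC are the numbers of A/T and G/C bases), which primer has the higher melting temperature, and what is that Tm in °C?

Primer 1: A+T=5, G+C=8 → Tm = 2(5)+4(8) = 42°C
Primer 2: A+T=11, G+C=3 → Tm = 2(11)+4(3) = 34°C
42°C vs 34°C → primer 1 is higher.

Primer 1, 42°C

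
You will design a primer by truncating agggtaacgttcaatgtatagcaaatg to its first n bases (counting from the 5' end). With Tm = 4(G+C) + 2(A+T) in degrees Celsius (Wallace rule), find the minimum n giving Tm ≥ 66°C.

n = 24

First 23 bases: AGGGTAACGTTCAATGTATAGCA → Tm = 64°C (< 66°C)
First 24 bases: AGGGTAACGTTCAATGTATAGCAA → Tm = 66°C (≥ 66°C)
Since every base adds ≥2°C, Tm only increases with n, so the threshold is first crossed at n = 24.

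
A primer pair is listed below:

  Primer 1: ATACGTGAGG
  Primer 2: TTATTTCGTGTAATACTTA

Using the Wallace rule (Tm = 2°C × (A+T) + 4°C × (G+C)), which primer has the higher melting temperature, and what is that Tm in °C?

Primer 1: A+T=5, G+C=5 → Tm = 2(5)+4(5) = 30°C
Primer 2: A+T=15, G+C=4 → Tm = 2(15)+4(4) = 46°C
30°C vs 46°C → primer 2 is higher.

Primer 2, 46°C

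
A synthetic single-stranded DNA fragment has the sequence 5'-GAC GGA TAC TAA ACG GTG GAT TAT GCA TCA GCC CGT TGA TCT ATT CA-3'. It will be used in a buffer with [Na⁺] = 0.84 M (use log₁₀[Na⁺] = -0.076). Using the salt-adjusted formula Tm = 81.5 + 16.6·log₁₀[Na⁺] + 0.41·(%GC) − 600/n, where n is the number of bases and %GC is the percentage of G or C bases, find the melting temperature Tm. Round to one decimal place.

85.8°C

Length n = 47. Base counts: G=11, A=13, T=13, C=10
G+C = 21, so %GC = 21/47 × 100 = 44.681%
Salt term: 16.6 × (-0.076) = -1.262
GC term: 0.41 × 44.681 = 18.319; length term: −600/47 = −12.766
Tm = 81.5 + (-1.262) + 18.319 − 12.766 = 85.791 → 85.8°C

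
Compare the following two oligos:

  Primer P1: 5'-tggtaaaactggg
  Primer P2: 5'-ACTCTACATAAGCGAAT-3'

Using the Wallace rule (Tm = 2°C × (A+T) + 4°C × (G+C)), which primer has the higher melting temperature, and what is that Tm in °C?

Primer P2, 46°C

Primer P1: A+T=7, G+C=6 → Tm = 2(7)+4(6) = 38°C
Primer P2: A+T=11, G+C=6 → Tm = 2(11)+4(6) = 46°C
38°C vs 46°C → primer P2 is higher.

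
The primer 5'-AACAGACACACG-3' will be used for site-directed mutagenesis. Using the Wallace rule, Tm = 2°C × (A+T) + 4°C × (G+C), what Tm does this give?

Counting bases: T=0, C=4, G=2, A=6
So N_AT = 6 and N_GC = 6.
Tm = 4·6 + 2·6 = 24 + 12 = 36°C

36°C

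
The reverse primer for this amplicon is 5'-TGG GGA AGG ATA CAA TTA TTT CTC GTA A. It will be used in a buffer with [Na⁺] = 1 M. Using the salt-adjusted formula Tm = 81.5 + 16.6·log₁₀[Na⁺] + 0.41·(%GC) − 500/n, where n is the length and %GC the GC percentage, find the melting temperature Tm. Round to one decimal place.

78.3°C

Length n = 28. Scanning the sequence gives G=7, A=9, C=3, T=9.
G+C = 10, so %GC = 10/28 × 100 = 35.714%
Salt term: 16.6 × (0) = 0
GC term: 0.41 × 35.714 = 14.643; length term: −500/28 = −17.857
Tm = 81.5 + (0) + 14.643 − 17.857 = 78.286 → 78.3°C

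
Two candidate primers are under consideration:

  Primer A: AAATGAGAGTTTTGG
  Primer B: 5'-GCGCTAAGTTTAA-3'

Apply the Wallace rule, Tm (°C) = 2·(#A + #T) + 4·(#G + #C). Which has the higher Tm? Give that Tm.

Primer A, 40°C

Primer A: A+T=10, G+C=5 → Tm = 2(10)+4(5) = 40°C
Primer B: A+T=8, G+C=5 → Tm = 2(8)+4(5) = 36°C
40°C vs 36°C → primer A is higher.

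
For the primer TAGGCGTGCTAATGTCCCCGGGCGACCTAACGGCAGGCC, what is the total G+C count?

26

G=13, C=13, A=7, T=6
G+C = 13 + 13 = 26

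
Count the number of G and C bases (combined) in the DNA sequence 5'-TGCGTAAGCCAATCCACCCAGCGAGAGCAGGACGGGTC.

Scanning the sequence gives C=12, G=12, T=4, A=10.
Total G or C: 12 + 12 = 24

24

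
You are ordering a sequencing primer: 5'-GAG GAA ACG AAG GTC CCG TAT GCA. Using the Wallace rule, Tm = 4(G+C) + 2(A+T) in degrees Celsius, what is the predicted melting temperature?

74°C

Counting bases: C=5, T=3, G=8, A=8
A+T = 11, G+C = 13
Tm = 2×11 + 4×13 = 74°C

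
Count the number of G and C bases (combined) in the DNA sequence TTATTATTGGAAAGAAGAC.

5

Base counts: G=4, C=1, T=6, A=8
Total G or C: 4 + 1 = 5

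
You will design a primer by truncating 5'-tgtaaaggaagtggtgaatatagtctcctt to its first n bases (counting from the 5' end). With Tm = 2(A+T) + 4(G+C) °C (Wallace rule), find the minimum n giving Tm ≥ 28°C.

n = 11

First 10 bases: TGTAAAGGAA → Tm = 26°C (< 28°C)
First 11 bases: TGTAAAGGAAG → Tm = 30°C (≥ 28°C)
Each additional base adds 2°C (A/T) or 4°C (G/C), so Tm is non-decreasing in n; n = 11 is the first length to reach 28°C.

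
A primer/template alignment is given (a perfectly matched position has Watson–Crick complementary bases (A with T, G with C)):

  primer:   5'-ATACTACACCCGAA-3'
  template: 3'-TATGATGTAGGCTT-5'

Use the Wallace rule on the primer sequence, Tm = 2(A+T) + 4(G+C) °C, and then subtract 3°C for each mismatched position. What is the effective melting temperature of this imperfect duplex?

37°C

Primer base counts: A=6, T=2, G=1, C=5 → A+T=8, G+C=6
Perfect-match Tm = 2(8) + 4(6) = 16 + 24 = 40°C
Mismatches (positions where the bases are not complementary): 1 (at position 9)
Effective Tm = 40 − 1×3 = 40 − 3 = 37°C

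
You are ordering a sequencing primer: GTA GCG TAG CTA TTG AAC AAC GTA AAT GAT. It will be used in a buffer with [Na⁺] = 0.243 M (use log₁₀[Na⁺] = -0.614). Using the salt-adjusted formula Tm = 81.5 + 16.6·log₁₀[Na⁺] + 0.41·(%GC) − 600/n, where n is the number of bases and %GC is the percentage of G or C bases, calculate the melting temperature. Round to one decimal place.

Length n = 30. Scanning the sequence gives T=8, A=11, C=4, G=7.
G+C = 11, so %GC = 11/30 × 100 = 36.667%
Salt term: 16.6 × (-0.614) = -10.192
GC term: 0.41 × 36.667 = 15.033; length term: −600/30 = −20
Tm = 81.5 + (-10.192) + 15.033 − 20 = 66.341 → 66.3°C

66.3°C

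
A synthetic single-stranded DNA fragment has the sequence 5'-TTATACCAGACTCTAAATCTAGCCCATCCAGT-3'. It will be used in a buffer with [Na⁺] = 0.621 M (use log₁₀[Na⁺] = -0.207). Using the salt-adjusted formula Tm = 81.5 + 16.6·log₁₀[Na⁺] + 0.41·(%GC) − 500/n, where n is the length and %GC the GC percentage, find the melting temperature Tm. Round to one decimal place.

79.1°C

Length n = 32. Base counts: G=3, A=10, C=10, T=9
G+C = 13, so %GC = 13/32 × 100 = 40.625%
Salt term: 16.6 × (-0.207) = -3.436
GC term: 0.41 × 40.625 = 16.656; length term: −500/32 = −15.625
Tm = 81.5 + (-3.436) + 16.656 − 15.625 = 79.095 → 79.1°C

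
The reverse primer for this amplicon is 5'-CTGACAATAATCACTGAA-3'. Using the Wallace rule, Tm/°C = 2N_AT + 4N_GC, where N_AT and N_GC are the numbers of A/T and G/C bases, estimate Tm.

48°C

C=4, A=8, G=2, T=4
A+T = 12, G+C = 6
Tm = 2×12 + 4×6 = 48°C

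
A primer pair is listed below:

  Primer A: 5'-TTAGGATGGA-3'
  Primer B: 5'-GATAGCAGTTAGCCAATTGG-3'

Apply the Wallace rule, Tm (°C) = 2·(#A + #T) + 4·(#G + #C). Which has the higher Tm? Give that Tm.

Primer B, 58°C

Primer A: A+T=6, G+C=4 → Tm = 2(6)+4(4) = 28°C
Primer B: A+T=11, G+C=9 → Tm = 2(11)+4(9) = 58°C
28°C vs 58°C → primer B is higher.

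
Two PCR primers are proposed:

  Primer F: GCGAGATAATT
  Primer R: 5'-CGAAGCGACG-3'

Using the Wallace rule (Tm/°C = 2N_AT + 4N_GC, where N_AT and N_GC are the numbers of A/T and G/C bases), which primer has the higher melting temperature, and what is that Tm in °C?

Primer R, 34°C

Primer F: A+T=7, G+C=4 → Tm = 2(7)+4(4) = 30°C
Primer R: A+T=3, G+C=7 → Tm = 2(3)+4(7) = 34°C
30°C vs 34°C → primer R is higher.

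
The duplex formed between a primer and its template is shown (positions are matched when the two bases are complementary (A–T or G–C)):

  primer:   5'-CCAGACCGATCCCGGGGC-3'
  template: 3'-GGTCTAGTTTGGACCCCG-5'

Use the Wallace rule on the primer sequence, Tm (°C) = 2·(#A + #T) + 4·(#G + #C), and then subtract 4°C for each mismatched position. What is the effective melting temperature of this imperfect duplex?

Primer base counts: A=3, T=1, G=6, C=8 → A+T=4, G+C=14
Perfect-match Tm = 2(4) + 4(14) = 8 + 56 = 64°C
Mismatches (positions where the bases are not complementary): 4 (at positions 6, 8, 10, 13)
Effective Tm = 64 − 4×4 = 64 − 16 = 48°C

48°C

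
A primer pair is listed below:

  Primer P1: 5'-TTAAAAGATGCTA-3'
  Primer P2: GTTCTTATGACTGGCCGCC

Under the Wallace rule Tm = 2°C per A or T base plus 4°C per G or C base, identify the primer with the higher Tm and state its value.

Primer P1: A+T=10, G+C=3 → Tm = 2(10)+4(3) = 32°C
Primer P2: A+T=8, G+C=11 → Tm = 2(8)+4(11) = 60°C
32°C vs 60°C → primer P2 is higher.

Primer P2, 60°C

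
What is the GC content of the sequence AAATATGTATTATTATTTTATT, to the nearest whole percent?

5%

Counting bases: C=0, A=8, G=1, T=13
G+C = 1 + 0 = 1 out of 22 bases
%GC = 1/22 × 100 = 4.545% ≈ 5%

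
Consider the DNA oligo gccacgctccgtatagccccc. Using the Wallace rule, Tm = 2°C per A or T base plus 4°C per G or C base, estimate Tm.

Counting bases: G=4, T=3, A=3, C=11
So N_AT = 6 and N_GC = 15.
Tm = 4·15 + 2·6 = 60 + 12 = 72°C

72°C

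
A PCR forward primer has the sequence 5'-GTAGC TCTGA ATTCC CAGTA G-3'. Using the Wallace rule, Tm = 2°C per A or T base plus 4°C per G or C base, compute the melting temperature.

Base counts: C=5, T=6, G=5, A=5
A+T = 11, G+C = 10
Tm = 2×11 + 4×10 = 62°C

62°C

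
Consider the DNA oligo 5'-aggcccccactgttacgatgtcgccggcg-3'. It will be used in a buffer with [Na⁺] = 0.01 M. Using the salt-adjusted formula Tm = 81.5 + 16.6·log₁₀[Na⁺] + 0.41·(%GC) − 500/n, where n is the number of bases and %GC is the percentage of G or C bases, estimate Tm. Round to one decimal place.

59.3°C

Length n = 29. Counting bases: T=5, A=4, G=9, C=11
G+C = 20, so %GC = 20/29 × 100 = 68.966%
Salt term: 16.6 × (-2) = -33.2
GC term: 0.41 × 68.966 = 28.276; length term: −500/29 = −17.241
Tm = 81.5 + (-33.2) + 28.276 − 17.241 = 59.335 → 59.3°C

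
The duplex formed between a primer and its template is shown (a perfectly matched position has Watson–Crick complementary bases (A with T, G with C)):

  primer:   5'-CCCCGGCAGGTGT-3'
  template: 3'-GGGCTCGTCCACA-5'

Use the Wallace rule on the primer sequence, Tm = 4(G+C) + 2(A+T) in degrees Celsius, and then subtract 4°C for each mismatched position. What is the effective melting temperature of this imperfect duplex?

Primer base counts: A=1, T=2, G=5, C=5 → A+T=3, G+C=10
Perfect-match Tm = 2(3) + 4(10) = 6 + 40 = 46°C
Mismatches (positions where the bases are not complementary): 2 (at positions 4, 5)
Effective Tm = 46 − 2×4 = 46 − 8 = 38°C

38°C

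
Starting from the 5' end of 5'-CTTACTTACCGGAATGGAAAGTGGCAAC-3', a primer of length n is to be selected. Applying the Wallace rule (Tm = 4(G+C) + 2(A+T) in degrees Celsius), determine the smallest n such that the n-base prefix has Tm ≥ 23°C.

n = 9

First 8 bases: CTTACTTA → Tm = 20°C (< 23°C)
First 9 bases: CTTACTTAC → Tm = 24°C (≥ 23°C)
Each additional base adds 2°C (A/T) or 4°C (G/C), so Tm is non-decreasing in n; n = 9 is the first length to reach 23°C.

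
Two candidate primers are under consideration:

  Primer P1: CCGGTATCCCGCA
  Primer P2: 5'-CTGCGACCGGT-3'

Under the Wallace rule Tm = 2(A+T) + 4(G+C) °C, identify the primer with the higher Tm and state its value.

Primer P1: A+T=4, G+C=9 → Tm = 2(4)+4(9) = 44°C
Primer P2: A+T=3, G+C=8 → Tm = 2(3)+4(8) = 38°C
44°C vs 38°C → primer P1 is higher.

Primer P1, 44°C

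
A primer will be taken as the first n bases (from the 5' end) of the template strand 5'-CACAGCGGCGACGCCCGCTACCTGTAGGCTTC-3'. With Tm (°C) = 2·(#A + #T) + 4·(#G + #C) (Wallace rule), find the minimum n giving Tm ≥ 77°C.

First 21 bases: CACAGCGGCGACGCCCGCTAC → Tm = 74°C (< 77°C)
First 22 bases: CACAGCGGCGACGCCCGCTACC → Tm = 78°C (≥ 77°C)
Each additional base adds 2°C (A/T) or 4°C (G/C), so Tm is non-decreasing in n; n = 22 is the first length to reach 77°C.

n = 22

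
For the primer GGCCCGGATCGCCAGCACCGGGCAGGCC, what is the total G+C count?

Base counts: G=11, T=1, C=12, A=4
Total G or C: 11 + 12 = 23

23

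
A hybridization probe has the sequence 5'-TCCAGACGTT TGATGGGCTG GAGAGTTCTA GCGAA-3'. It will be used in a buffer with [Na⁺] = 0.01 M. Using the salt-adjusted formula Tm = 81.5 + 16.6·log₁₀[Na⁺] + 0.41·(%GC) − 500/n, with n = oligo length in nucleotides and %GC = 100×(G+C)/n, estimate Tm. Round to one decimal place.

55.1°C

Length n = 35. Base counts: G=12, T=9, A=8, C=6
G+C = 18, so %GC = 18/35 × 100 = 51.429%
Salt term: 16.6 × (-2) = -33.2
GC term: 0.41 × 51.429 = 21.086; length term: −500/35 = −14.286
Tm = 81.5 + (-33.2) + 21.086 − 14.286 = 55.1 → 55.1°C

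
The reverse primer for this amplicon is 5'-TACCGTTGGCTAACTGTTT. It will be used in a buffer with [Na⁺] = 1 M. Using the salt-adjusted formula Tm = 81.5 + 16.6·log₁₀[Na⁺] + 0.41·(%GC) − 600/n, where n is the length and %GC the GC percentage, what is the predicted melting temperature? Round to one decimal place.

Length n = 19. Base counts: T=8, G=4, C=4, A=3
G+C = 8, so %GC = 8/19 × 100 = 42.105%
Salt term: 16.6 × (0) = 0
GC term: 0.41 × 42.105 = 17.263; length term: −600/19 = −31.579
Tm = 81.5 + (0) + 17.263 − 31.579 = 67.184 → 67.2°C

67.2°C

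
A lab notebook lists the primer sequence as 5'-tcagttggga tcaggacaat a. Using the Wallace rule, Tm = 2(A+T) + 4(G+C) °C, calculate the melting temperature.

Base counts: G=6, C=3, T=5, A=7
A+T = 12, G+C = 9
Tm = 2×12 + 4×9 = 60°C

60°C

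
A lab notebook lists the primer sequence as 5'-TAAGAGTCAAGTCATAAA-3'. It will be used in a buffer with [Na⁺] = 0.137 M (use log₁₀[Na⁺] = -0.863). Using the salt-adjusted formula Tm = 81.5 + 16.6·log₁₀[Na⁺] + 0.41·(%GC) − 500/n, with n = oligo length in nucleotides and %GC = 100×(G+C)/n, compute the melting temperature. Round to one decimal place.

Length n = 18. Base counts: T=4, A=9, C=2, G=3
G+C = 5, so %GC = 5/18 × 100 = 27.778%
Salt term: 16.6 × (-0.863) = -14.326
GC term: 0.41 × 27.778 = 11.389; length term: −500/18 = −27.778
Tm = 81.5 + (-14.326) + 11.389 − 27.778 = 50.785 → 50.8°C

50.8°C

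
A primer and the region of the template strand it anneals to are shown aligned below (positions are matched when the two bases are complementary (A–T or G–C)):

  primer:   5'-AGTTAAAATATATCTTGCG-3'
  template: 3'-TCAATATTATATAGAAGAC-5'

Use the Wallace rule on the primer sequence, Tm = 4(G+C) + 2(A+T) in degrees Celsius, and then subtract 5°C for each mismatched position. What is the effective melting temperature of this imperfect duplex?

Primer base counts: A=7, T=7, G=3, C=2 → A+T=14, G+C=5
Perfect-match Tm = 2(14) + 4(5) = 28 + 20 = 48°C
Mismatches (positions where the bases are not complementary): 3 (at positions 6, 17, 18)
Effective Tm = 48 − 3×5 = 48 − 15 = 33°C

33°C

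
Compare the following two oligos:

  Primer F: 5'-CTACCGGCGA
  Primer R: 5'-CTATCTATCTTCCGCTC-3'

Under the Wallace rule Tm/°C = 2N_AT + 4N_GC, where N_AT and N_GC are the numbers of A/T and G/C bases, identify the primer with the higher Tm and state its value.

Primer F: A+T=3, G+C=7 → Tm = 2(3)+4(7) = 34°C
Primer R: A+T=9, G+C=8 → Tm = 2(9)+4(8) = 50°C
34°C vs 50°C → primer R is higher.

Primer R, 50°C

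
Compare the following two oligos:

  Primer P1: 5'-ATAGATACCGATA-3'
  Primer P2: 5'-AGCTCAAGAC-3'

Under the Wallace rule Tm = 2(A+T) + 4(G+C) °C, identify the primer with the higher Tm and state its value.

Primer P1, 34°C

Primer P1: A+T=9, G+C=4 → Tm = 2(9)+4(4) = 34°C
Primer P2: A+T=5, G+C=5 → Tm = 2(5)+4(5) = 30°C
34°C vs 30°C → primer P1 is higher.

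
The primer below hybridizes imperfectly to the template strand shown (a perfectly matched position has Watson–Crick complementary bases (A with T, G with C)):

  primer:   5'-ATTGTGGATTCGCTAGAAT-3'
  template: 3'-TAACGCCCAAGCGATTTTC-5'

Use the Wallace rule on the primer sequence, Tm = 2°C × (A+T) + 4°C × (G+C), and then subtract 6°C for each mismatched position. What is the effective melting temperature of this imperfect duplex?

28°C

Primer base counts: A=5, T=7, G=5, C=2 → A+T=12, G+C=7
Perfect-match Tm = 2(12) + 4(7) = 24 + 28 = 52°C
Mismatches (positions where the bases are not complementary): 4 (at positions 5, 8, 16, 19)
Effective Tm = 52 − 4×6 = 52 − 24 = 28°C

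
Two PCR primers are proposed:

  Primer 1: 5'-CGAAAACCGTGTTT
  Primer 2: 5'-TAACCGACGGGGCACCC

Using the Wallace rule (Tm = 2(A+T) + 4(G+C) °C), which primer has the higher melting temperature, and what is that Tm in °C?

Primer 2, 58°C

Primer 1: A+T=8, G+C=6 → Tm = 2(8)+4(6) = 40°C
Primer 2: A+T=5, G+C=12 → Tm = 2(5)+4(12) = 58°C
40°C vs 58°C → primer 2 is higher.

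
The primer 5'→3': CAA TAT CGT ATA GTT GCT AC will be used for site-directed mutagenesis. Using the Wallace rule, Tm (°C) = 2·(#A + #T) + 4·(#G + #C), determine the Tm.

54°C

A=6, G=3, T=7, C=4
So N_AT = 13 and N_GC = 7.
Tm = 4·7 + 2·13 = 28 + 26 = 54°C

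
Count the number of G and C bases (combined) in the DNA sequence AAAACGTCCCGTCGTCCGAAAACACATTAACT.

Counting bases: G=4, A=12, T=6, C=10
G+C = 4 + 10 = 14

14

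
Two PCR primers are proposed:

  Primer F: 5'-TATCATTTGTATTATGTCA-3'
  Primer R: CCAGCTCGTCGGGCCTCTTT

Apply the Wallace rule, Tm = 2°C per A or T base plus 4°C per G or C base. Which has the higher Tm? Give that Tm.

Primer R, 66°C

Primer F: A+T=15, G+C=4 → Tm = 2(15)+4(4) = 46°C
Primer R: A+T=7, G+C=13 → Tm = 2(7)+4(13) = 66°C
46°C vs 66°C → primer R is higher.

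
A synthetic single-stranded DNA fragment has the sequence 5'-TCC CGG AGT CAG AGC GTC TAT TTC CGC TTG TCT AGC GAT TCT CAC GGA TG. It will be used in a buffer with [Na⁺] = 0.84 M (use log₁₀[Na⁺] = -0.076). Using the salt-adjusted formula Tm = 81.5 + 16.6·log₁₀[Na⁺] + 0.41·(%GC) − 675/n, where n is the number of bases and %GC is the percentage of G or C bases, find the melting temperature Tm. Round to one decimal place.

88.9°C

Length n = 50. G=13, C=14, T=15, A=8
G+C = 27, so %GC = 27/50 × 100 = 54%
Salt term: 16.6 × (-0.076) = -1.262
GC term: 0.41 × 54 = 22.14; length term: −675/50 = −13.5
Tm = 81.5 + (-1.262) + 22.14 − 13.5 = 88.878 → 88.9°C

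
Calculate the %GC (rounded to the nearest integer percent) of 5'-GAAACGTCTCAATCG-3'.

47%

Base counts: G=3, C=4, T=3, A=5
G+C = 3 + 4 = 7 out of 15 bases
%GC = 7/15 × 100 = 46.67% ≈ 47%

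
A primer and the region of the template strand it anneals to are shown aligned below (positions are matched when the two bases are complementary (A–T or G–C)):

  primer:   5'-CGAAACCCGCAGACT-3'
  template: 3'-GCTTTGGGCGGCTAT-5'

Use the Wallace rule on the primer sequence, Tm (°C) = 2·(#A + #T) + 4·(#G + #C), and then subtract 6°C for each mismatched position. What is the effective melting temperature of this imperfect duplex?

Primer base counts: A=5, T=1, G=3, C=6 → A+T=6, G+C=9
Perfect-match Tm = 2(6) + 4(9) = 12 + 36 = 48°C
Mismatches (positions where the bases are not complementary): 3 (at positions 11, 14, 15)
Effective Tm = 48 − 3×6 = 48 − 18 = 30°C

30°C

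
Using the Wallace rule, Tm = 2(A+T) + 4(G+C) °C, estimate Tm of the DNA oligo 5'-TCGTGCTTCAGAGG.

T=4, C=3, A=2, G=5
So N_AT = 6 and N_GC = 8.
Tm = 4·8 + 2·6 = 32 + 12 = 44°C

44°C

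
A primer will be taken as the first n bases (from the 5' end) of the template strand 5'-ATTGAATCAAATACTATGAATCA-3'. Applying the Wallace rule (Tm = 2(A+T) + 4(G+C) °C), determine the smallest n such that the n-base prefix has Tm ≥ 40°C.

n = 17

First 16 bases: ATTGAATCAAATACTA → Tm = 38°C (< 40°C)
First 17 bases: ATTGAATCAAATACTAT → Tm = 40°C (≥ 40°C)
Each additional base adds 2°C (A/T) or 4°C (G/C), so Tm is non-decreasing in n; n = 17 is the first length to reach 40°C.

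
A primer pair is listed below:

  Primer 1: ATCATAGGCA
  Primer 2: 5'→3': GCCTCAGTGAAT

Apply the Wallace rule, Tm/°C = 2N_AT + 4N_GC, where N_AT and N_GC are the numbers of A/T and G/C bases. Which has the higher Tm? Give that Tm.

Primer 1: A+T=6, G+C=4 → Tm = 2(6)+4(4) = 28°C
Primer 2: A+T=6, G+C=6 → Tm = 2(6)+4(6) = 36°C
28°C vs 36°C → primer 2 is higher.

Primer 2, 36°C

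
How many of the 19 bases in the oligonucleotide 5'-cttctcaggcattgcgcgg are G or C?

12

G=6, A=2, C=6, T=5
G+C = 6 + 6 = 12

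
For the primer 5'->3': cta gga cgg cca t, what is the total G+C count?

8

Scanning the sequence gives T=2, G=4, A=3, C=4.
Total G or C: 4 + 4 = 8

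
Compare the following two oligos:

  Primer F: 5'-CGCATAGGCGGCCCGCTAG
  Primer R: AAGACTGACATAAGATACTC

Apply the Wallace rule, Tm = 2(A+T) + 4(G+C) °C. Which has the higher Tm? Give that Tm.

Primer F, 66°C

Primer F: A+T=5, G+C=14 → Tm = 2(5)+4(14) = 66°C
Primer R: A+T=13, G+C=7 → Tm = 2(13)+4(7) = 54°C
66°C vs 54°C → primer F is higher.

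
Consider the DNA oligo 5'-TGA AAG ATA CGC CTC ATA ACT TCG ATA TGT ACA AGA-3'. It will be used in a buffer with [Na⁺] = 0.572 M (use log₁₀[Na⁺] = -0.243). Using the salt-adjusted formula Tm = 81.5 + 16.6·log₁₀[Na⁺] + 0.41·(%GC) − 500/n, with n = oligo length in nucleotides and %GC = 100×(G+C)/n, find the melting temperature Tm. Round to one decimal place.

78.4°C

Length n = 36. Scanning the sequence gives G=6, A=14, T=9, C=7.
G+C = 13, so %GC = 13/36 × 100 = 36.111%
Salt term: 16.6 × (-0.243) = -4.034
GC term: 0.41 × 36.111 = 14.806; length term: −500/36 = −13.889
Tm = 81.5 + (-4.034) + 14.806 − 13.889 = 78.383 → 78.4°C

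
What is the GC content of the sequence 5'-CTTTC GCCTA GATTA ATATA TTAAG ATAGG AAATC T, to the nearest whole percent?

A=13, C=5, T=13, G=5
G+C = 5 + 5 = 10 out of 36 bases
%GC = 10/36 × 100 = 27.78% ≈ 28%

28%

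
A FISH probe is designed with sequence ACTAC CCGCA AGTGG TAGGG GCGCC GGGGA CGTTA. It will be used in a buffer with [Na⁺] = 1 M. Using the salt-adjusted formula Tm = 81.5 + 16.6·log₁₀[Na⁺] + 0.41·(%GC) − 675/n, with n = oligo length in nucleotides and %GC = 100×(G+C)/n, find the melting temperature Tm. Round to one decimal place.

89.2°C

Length n = 35. A=7, T=5, G=14, C=9
G+C = 23, so %GC = 23/35 × 100 = 65.714%
Salt term: 16.6 × (0) = 0
GC term: 0.41 × 65.714 = 26.943; length term: −675/35 = −19.286
Tm = 81.5 + (0) + 26.943 − 19.286 = 89.157 → 89.2°C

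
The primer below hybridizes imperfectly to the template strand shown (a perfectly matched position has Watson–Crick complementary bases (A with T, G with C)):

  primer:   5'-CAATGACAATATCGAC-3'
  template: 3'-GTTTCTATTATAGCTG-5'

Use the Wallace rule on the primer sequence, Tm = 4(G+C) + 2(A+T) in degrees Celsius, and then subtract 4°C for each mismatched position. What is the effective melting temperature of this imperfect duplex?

36°C

Primer base counts: A=7, T=3, G=2, C=4 → A+T=10, G+C=6
Perfect-match Tm = 2(10) + 4(6) = 20 + 24 = 44°C
Mismatches (positions where the bases are not complementary): 2 (at positions 4, 7)
Effective Tm = 44 − 2×4 = 44 − 8 = 36°C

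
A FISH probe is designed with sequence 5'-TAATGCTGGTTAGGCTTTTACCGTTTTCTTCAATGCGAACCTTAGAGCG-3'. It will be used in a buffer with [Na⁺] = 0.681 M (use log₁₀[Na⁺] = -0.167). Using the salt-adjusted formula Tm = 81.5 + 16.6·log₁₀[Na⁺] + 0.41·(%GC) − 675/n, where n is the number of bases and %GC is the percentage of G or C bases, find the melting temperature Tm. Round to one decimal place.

Length n = 49. Counting bases: A=10, G=11, C=10, T=18
G+C = 21, so %GC = 21/49 × 100 = 42.857%
Salt term: 16.6 × (-0.167) = -2.772
GC term: 0.41 × 42.857 = 17.571; length term: −675/49 = −13.776
Tm = 81.5 + (-2.772) + 17.571 − 13.776 = 82.523 → 82.5°C

82.5°C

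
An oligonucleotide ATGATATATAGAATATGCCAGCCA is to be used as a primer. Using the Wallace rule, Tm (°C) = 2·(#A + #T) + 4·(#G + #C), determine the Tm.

64°C

Counting bases: T=6, A=10, G=4, C=4
A+T = 16, G+C = 8
Tm = 2(16) + 4(8) = 32 + 32 = 64°C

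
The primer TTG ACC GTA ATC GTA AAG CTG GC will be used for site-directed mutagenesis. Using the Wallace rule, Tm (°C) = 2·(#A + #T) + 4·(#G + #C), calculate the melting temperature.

68°C

G=6, A=6, T=6, C=5
AT pairs contribute 12, GC pairs contribute 11.
Tm = 4·11 + 2·12 = 44 + 24 = 68°C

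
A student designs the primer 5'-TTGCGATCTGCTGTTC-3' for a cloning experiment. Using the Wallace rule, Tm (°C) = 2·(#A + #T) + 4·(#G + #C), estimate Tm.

48°C

Base counts: T=7, C=4, G=4, A=1
AT pairs contribute 8, GC pairs contribute 8.
Tm = 2(8) + 4(8) = 16 + 32 = 48°C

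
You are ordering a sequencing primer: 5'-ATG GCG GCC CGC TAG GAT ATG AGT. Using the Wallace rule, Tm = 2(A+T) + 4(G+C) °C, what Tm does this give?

76°C

Base counts: G=9, T=5, A=5, C=5
So N_AT = 10 and N_GC = 14.
Tm = 2(10) + 4(14) = 20 + 56 = 76°C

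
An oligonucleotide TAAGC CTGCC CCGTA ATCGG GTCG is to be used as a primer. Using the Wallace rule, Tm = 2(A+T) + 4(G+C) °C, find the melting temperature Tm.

78°C

Counting bases: C=8, T=5, A=4, G=7
AT pairs contribute 9, GC pairs contribute 15.
Tm = 4·15 + 2·9 = 60 + 18 = 78°C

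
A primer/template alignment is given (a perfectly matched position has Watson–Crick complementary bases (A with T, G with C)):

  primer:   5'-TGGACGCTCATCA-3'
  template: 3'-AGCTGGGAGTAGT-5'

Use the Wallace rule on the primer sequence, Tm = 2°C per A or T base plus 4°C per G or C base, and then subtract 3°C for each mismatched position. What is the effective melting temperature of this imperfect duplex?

Primer base counts: A=3, T=3, G=3, C=4 → A+T=6, G+C=7
Perfect-match Tm = 2(6) + 4(7) = 12 + 28 = 40°C
Mismatches (positions where the bases are not complementary): 2 (at positions 2, 6)
Effective Tm = 40 − 2×3 = 40 − 6 = 34°C

34°C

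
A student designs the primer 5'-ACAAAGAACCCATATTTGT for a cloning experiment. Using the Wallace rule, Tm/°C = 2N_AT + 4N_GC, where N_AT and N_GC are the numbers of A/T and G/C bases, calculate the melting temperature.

50°C

Counting bases: G=2, C=4, A=8, T=5
A+T = 13, G+C = 6
Tm = 2(13) + 4(6) = 26 + 24 = 50°C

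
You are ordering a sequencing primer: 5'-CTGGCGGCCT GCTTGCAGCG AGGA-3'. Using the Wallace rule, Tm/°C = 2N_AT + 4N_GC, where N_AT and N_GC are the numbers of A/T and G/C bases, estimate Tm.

82°C

Base counts: G=10, T=4, A=3, C=7
A+T = 7, G+C = 17
Tm = 4·17 + 2·7 = 68 + 14 = 82°C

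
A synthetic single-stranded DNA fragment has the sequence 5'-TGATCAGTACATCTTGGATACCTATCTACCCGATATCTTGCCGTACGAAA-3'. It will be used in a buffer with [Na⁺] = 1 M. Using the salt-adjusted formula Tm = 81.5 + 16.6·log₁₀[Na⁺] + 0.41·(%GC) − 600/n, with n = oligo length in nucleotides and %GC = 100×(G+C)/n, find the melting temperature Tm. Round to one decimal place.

Length n = 50. Counting bases: T=15, G=8, C=13, A=14
G+C = 21, so %GC = 21/50 × 100 = 42%
Salt term: 16.6 × (0) = 0
GC term: 0.41 × 42 = 17.22; length term: −600/50 = −12
Tm = 81.5 + (0) + 17.22 − 12 = 86.72 → 86.7°C

86.7°C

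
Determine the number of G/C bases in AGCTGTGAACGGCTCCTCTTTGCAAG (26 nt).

14

Base counts: T=7, G=7, C=7, A=5
G+C = 7 + 7 = 14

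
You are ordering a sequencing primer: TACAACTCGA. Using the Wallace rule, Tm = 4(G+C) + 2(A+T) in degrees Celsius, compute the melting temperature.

28°C

Counting bases: T=2, C=3, G=1, A=4
A+T = 6, G+C = 4
Tm = 2×6 + 4×4 = 28°C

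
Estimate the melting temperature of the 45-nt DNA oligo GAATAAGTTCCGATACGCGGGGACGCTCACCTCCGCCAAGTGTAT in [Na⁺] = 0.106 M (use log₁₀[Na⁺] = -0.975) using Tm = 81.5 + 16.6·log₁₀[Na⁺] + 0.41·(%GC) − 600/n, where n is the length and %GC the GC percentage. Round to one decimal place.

74.8°C

Length n = 45. Base counts: C=13, G=12, A=11, T=9
G+C = 25, so %GC = 25/45 × 100 = 55.556%
Salt term: 16.6 × (-0.975) = -16.185
GC term: 0.41 × 55.556 = 22.778; length term: −600/45 = −13.333
Tm = 81.5 + (-16.185) + 22.778 − 13.333 = 74.76 → 74.8°C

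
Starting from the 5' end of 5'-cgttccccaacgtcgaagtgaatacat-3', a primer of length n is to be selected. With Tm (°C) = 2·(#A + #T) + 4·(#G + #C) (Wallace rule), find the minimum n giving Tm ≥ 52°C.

n = 16

First 15 bases: CGTTCCCCAACGTCG → Tm = 50°C (< 52°C)
First 16 bases: CGTTCCCCAACGTCGA → Tm = 52°C (≥ 52°C)
Each additional base adds 2°C (A/T) or 4°C (G/C), so Tm is non-decreasing in n; n = 16 is the first length to reach 52°C.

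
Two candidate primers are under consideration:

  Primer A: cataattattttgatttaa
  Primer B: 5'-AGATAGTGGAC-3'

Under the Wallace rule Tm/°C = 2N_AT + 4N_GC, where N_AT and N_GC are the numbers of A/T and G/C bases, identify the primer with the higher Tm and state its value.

Primer A, 42°C

Primer A: A+T=17, G+C=2 → Tm = 2(17)+4(2) = 42°C
Primer B: A+T=6, G+C=5 → Tm = 2(6)+4(5) = 32°C
42°C vs 32°C → primer A is higher.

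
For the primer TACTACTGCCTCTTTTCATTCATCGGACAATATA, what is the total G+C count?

12

Base counts: A=9, G=3, T=13, C=9
Total G or C: 3 + 9 = 12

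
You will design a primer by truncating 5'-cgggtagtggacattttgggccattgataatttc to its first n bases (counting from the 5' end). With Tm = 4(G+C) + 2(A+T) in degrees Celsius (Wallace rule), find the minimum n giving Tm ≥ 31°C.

n = 10

First 9 bases: CGGGTAGTG → Tm = 30°C (< 31°C)
First 10 bases: CGGGTAGTGG → Tm = 34°C (≥ 31°C)
Since every base adds ≥2°C, Tm only increases with n, so the threshold is first crossed at n = 10.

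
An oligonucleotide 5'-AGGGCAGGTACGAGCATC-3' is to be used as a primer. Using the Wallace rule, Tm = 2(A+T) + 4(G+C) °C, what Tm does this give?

58°C

C=4, T=2, G=7, A=5
So N_AT = 7 and N_GC = 11.
Tm = 2×7 + 4×11 = 58°C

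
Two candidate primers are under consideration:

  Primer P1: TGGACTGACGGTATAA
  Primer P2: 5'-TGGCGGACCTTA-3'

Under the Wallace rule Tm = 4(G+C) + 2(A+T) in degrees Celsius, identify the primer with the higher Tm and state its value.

Primer P1, 46°C

Primer P1: A+T=9, G+C=7 → Tm = 2(9)+4(7) = 46°C
Primer P2: A+T=5, G+C=7 → Tm = 2(5)+4(7) = 38°C
46°C vs 38°C → primer P1 is higher.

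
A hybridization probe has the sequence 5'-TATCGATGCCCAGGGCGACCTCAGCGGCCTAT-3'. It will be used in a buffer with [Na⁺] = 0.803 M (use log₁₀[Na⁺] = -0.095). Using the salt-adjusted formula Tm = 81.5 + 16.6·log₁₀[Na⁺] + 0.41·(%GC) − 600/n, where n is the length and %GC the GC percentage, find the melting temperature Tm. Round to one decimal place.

86.8°C

Length n = 32. Base counts: T=6, A=6, C=11, G=9
G+C = 20, so %GC = 20/32 × 100 = 62.5%
Salt term: 16.6 × (-0.095) = -1.577
GC term: 0.41 × 62.5 = 25.625; length term: −600/32 = −18.75
Tm = 81.5 + (-1.577) + 25.625 − 18.75 = 86.798 → 86.8°C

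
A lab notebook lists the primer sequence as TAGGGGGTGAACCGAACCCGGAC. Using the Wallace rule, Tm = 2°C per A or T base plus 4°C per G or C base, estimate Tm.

G=9, C=6, A=6, T=2
So N_AT = 8 and N_GC = 15.
Tm = 4·15 + 2·8 = 60 + 16 = 76°C

76°C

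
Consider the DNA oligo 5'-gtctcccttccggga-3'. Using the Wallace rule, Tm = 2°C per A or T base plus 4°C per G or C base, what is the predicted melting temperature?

T=4, C=6, A=1, G=4
AT pairs contribute 5, GC pairs contribute 10.
Tm = 2×5 + 4×10 = 50°C

50°C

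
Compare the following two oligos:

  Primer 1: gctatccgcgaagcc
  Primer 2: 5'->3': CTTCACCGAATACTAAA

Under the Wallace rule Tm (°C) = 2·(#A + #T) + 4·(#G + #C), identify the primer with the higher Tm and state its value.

Primer 1, 50°C

Primer 1: A+T=5, G+C=10 → Tm = 2(5)+4(10) = 50°C
Primer 2: A+T=11, G+C=6 → Tm = 2(11)+4(6) = 46°C
50°C vs 46°C → primer 1 is higher.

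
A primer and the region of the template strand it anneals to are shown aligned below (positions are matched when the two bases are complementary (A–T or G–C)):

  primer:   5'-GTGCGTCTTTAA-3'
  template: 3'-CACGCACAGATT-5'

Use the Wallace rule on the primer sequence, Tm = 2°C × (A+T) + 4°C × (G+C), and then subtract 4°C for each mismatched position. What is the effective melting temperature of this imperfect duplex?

Primer base counts: A=2, T=5, G=3, C=2 → A+T=7, G+C=5
Perfect-match Tm = 2(7) + 4(5) = 14 + 20 = 34°C
Mismatches (positions where the bases are not complementary): 2 (at positions 7, 9)
Effective Tm = 34 − 2×4 = 34 − 8 = 26°C

26°C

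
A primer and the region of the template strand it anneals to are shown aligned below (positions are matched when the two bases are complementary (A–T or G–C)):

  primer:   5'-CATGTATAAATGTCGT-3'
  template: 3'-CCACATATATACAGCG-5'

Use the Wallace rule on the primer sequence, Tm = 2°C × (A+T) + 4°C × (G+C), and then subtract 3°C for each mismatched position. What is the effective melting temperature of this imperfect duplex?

Primer base counts: A=5, T=6, G=3, C=2 → A+T=11, G+C=5
Perfect-match Tm = 2(11) + 4(5) = 22 + 20 = 42°C
Mismatches (positions where the bases are not complementary): 4 (at positions 1, 2, 9, 16)
Effective Tm = 42 − 4×3 = 42 − 12 = 30°C

30°C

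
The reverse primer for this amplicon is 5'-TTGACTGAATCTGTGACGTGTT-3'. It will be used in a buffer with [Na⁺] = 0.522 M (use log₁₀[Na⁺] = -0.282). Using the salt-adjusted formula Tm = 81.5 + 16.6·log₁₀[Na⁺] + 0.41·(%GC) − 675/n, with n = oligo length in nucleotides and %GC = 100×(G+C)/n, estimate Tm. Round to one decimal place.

62.9°C

Length n = 22. Counting bases: C=3, T=9, G=6, A=4
G+C = 9, so %GC = 9/22 × 100 = 40.909%
Salt term: 16.6 × (-0.282) = -4.681
GC term: 0.41 × 40.909 = 16.773; length term: −675/22 = −30.682
Tm = 81.5 + (-4.681) + 16.773 − 30.682 = 62.91 → 62.9°C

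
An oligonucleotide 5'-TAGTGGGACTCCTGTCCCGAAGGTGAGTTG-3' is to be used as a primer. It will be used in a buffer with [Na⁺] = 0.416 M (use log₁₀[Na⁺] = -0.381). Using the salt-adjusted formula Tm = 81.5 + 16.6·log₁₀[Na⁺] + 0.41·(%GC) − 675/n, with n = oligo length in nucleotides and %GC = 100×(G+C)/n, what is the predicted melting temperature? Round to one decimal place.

75.9°C

Length n = 30. C=6, G=11, T=8, A=5
G+C = 17, so %GC = 17/30 × 100 = 56.667%
Salt term: 16.6 × (-0.381) = -6.325
GC term: 0.41 × 56.667 = 23.233; length term: −675/30 = −22.5
Tm = 81.5 + (-6.325) + 23.233 − 22.5 = 75.908 → 75.9°C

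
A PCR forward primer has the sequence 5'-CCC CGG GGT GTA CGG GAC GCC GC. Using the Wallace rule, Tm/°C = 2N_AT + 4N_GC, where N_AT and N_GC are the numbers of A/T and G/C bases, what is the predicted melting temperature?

Scanning the sequence gives G=10, C=9, T=2, A=2.
AT pairs contribute 4, GC pairs contribute 19.
Tm = 2(4) + 4(19) = 8 + 76 = 84°C

84°C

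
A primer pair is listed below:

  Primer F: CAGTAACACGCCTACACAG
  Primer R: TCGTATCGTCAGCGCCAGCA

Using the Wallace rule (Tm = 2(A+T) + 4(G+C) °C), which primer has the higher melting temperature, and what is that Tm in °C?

Primer F: A+T=9, G+C=10 → Tm = 2(9)+4(10) = 58°C
Primer R: A+T=8, G+C=12 → Tm = 2(8)+4(12) = 64°C
58°C vs 64°C → primer R is higher.

Primer R, 64°C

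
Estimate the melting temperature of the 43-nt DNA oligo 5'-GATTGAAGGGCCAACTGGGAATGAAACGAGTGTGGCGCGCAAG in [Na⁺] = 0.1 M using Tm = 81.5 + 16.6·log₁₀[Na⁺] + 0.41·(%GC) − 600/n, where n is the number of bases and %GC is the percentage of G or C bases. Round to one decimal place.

Length n = 43. A=13, G=17, T=6, C=7
G+C = 24, so %GC = 24/43 × 100 = 55.814%
Salt term: 16.6 × (-1) = -16.6
GC term: 0.41 × 55.814 = 22.884; length term: −600/43 = −13.953
Tm = 81.5 + (-16.6) + 22.884 − 13.953 = 73.831 → 73.8°C

73.8°C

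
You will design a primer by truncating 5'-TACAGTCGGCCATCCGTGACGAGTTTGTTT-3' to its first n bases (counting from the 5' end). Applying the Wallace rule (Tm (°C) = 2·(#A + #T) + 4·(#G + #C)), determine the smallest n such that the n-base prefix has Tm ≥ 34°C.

n = 11

First 10 bases: TACAGTCGGC → Tm = 32°C (< 34°C)
First 11 bases: TACAGTCGGCC → Tm = 36°C (≥ 34°C)
Each additional base adds 2°C (A/T) or 4°C (G/C), so Tm is non-decreasing in n; n = 11 is the first length to reach 34°C.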